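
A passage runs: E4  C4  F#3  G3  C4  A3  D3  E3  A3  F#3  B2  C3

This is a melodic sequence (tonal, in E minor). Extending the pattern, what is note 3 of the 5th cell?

E2

With 4-note cells, note 3 of each statement runs F#3, D3, B2.
Extending down a 3rd: G2 → E2.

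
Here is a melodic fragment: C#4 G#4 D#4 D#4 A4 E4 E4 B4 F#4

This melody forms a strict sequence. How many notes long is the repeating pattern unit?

9 notes total. Splitting into 3 groups of 3:
C#4 G#4 D#4 | D#4 A4 E4 | E4 B4 F#4
That's a consistent up a 2nd shift per cell, and no other grouping gives one.

3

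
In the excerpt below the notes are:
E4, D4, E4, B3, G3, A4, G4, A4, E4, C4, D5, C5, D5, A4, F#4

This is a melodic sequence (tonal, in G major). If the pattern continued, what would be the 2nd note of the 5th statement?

B5

The unit is 5 notes. Position-2 pitches of the 3 shown cells: D4, G4, C5.
Each moves up a 4th. Continuing: F#5 → B5.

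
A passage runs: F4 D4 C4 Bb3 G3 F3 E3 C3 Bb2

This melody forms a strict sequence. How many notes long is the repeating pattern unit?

9 notes total. Splitting into 3 groups of 3:
F4 D4 C4 | Bb3 G3 F3 | E3 C3 Bb2
That's a consistent down a 5th shift per cell, and no other grouping gives one.

3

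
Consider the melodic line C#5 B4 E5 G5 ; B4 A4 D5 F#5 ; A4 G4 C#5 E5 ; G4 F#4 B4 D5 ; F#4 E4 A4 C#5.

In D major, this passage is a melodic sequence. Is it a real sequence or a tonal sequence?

Every note is diatonic to D major.
Cell 1 has +3 semitones from note 3 to 4, but cell 2 has +4 — the interval quality changes while the contour stays the same, which is the hallmark of a tonal sequence.

tonal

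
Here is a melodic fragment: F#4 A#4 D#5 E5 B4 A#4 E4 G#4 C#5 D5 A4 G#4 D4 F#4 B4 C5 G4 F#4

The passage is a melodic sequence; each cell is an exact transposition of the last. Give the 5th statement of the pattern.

Bb3 D4 G4 Ab4 Eb4 D4

The 6-note cells begin on F#4, E4, D4 — each down a 2nd from the last.
Extending down a 2nd: C4 → Bb3.
Statement 5 starts on Bb3 and keeps the same exact contour: Bb3 D4 G4 Ab4 Eb4 D4.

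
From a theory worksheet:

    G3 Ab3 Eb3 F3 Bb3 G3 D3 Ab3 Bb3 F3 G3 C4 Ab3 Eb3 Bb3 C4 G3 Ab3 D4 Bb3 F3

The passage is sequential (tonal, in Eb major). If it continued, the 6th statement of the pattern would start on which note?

Unit = 7 notes; the statements start on G3, Ab3, Bb3, moving up a 2nd each time.
Extending the heads up a 2nd: C4 → D4 → Eb4.

Eb4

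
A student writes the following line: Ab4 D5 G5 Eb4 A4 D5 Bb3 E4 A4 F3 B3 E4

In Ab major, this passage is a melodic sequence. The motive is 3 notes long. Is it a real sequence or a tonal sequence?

real

Each cell has the same semitone pattern (6, 5) — intervals are preserved exactly.
And D5 lies outside Ab major, so the sequence is real rather than tonal.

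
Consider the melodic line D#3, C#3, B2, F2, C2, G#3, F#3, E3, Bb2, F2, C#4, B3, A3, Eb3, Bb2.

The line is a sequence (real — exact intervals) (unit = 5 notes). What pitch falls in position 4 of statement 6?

Gb4

With 5-note cells, note 4 of each statement runs F2, Bb2, Eb3.
Each moves up a 4th. Continuing: Ab3 → Db4 → Gb4.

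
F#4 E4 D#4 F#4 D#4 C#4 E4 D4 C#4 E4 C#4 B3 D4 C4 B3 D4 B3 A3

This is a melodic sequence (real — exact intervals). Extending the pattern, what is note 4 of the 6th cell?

Ab3

With 6-note cells, note 4 of each statement runs F#4, E4, D4.
Carrying that down a 2nd forward: C4 → Bb3 → Ab3.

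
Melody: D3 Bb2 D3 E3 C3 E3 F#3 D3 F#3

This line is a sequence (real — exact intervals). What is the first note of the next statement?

G#3

With a 3-note motive the entries are D3, E3, F#3, each up a 2nd from the previous.
The next head, up a 2nd from F#3, is G#3.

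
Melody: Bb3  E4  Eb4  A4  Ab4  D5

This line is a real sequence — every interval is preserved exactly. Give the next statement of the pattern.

Taking 2-note groups, the heads are Bb3, Eb4, Ab4: the pattern moves up a 4th.
Statement 4 starts on Db5 and keeps the same exact contour: Db5 G5.

Db5 G5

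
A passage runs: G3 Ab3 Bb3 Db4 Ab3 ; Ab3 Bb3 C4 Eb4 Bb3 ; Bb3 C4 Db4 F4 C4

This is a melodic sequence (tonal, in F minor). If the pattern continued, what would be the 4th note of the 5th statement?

Ab4

The unit is 5 notes. Position-4 pitches of the 3 shown cells: Db4, Eb4, F4.
Carrying that up a 2nd forward: G4 → Ab4.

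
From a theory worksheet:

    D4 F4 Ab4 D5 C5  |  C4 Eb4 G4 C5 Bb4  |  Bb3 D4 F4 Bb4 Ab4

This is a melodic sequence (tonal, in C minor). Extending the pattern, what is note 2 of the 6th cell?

Ab3

With 5-note cells, note 2 of each statement runs F4, Eb4, D4.
Extending down a 2nd: C4 → Bb3 → Ab3.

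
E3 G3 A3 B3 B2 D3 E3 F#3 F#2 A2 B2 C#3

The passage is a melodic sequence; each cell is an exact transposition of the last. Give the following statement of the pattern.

C#2 E2 F#2 G#2

The 4-note cells begin on E3, B2, F#2 — each down a 4th from the last.
Statement 4 starts on C#2 and keeps the same exact contour: C#2 E2 F#2 G#2.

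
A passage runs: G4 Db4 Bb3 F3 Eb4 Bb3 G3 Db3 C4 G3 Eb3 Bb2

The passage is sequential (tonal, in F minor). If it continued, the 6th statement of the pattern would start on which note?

Taking 4-note groups, the heads are G4, Eb4, C4: the pattern moves down a 3rd.
Extending the heads down a 3rd: Ab3 → F3 → Db3.

Db3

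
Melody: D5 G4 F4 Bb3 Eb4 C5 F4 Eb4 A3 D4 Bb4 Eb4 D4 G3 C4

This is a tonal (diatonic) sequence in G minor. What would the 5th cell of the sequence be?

With a 5-note motive the entries are D5, C5, Bb4, each down a 2nd from the previous.
Continuing the starts: A4 → G4.
From G4 the diatonic shape gives G4 C4 Bb3 Eb3 A3.

G4 C4 Bb3 Eb3 A3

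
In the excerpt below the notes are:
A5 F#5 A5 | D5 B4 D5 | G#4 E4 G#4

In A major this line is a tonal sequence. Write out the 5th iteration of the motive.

F#3 D3 F#3

With a 3-note motive the entries are A5, D5, G#4, each down a 5th from the previous.
Carrying on: C#4 → F#3.
So cell 5 is F#3 D3 F#3.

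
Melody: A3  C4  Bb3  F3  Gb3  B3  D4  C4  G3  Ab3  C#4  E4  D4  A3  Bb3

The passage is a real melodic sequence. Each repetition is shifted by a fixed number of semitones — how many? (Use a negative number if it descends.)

2

With a 5-note motive the entries are A3, B3, C#4, each up a 2nd from the previous.
A3→B3 is 59 − 57 = 2 semitones.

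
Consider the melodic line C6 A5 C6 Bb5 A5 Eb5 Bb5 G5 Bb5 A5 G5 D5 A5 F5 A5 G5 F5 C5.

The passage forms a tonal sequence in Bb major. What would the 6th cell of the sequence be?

The 6-note cells begin on C6, Bb5, A5 — each down a 2nd from the last.
Extending down a 2nd: G5 → F5 → Eb5.
So cell 6 is Eb5 C5 Eb5 D5 C5 G4.

Eb5 C5 Eb5 D5 C5 G4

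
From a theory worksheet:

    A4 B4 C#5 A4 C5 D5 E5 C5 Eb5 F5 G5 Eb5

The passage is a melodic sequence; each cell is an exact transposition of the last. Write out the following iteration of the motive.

The 4-note cells begin on A4, C5, Eb5 — each up a 3rd from the last.
From Gb5 the exact shape gives Gb5 Ab5 Bb5 Gb5.

Gb5 Ab5 Bb5 Gb5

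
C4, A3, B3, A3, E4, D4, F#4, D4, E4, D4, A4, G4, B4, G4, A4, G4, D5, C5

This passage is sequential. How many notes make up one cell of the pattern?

6

Try groups of 6 (3 cells in 18 notes):
C4 A3 B3 A3 E4 D4 | F#4 D4 E4 D4 A4 G4 | B4 G4 A4 G4 D5 C5
Every group is a transposition up a 4th of the one before; no shorter unit works.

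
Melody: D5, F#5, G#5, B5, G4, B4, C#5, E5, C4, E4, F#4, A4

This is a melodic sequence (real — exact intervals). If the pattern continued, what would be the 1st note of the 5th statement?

Bb2

With 4-note cells, note 1 of each statement runs D5, G4, C4.
Each moves down a 5th. Continuing: F3 → Bb2.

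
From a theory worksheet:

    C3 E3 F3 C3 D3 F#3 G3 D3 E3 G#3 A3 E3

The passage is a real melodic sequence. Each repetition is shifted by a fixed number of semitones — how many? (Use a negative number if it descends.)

With a 4-note motive the entries are C3, D3, E3, each up a 2nd from the previous.
Counting half-steps from C3 to D3: 2.

2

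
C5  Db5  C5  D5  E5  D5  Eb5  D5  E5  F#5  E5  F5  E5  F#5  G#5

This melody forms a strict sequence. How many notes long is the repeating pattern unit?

5

There are 15 notes; a 5-note unit gives 3 cells:
C5 Db5 C5 D5 E5 | D5 Eb5 D5 E5 F#5 | E5 F5 E5 F#5 G#5
Every group is a transposition up a 2nd of the one before; no shorter unit works.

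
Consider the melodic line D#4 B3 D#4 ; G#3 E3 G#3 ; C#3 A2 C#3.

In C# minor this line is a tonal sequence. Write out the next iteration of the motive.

The 3-note cells begin on D#4, G#3, C#3 — each down a 5th from the last.
Statement 4 starts on F#2 and keeps the same diatonic contour: F#2 D#2 F#2.

F#2 D#2 F#2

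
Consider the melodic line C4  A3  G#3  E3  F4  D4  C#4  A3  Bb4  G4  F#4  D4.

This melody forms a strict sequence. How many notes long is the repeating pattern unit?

12 notes total. Splitting into 3 groups of 4:
C4 A3 G#3 E3 | F4 D4 C#4 A3 | Bb4 G4 F#4 D4
That's a consistent up a 4th shift per cell, and no other grouping gives one.

4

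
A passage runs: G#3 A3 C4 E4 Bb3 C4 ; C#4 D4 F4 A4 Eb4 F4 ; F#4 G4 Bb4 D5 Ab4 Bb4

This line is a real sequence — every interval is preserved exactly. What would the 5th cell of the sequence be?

E5 F5 Ab5 C6 Gb5 Ab5

Taking 6-note groups, the heads are G#3, C#4, F#4: the pattern moves up a 4th.
Carrying on: B4 → E5.
From E5 the exact shape gives E5 F5 Ab5 C6 Gb5 Ab5.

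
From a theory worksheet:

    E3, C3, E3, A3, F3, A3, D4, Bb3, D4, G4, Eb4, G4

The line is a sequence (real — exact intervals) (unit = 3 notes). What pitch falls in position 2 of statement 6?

Db5

With 3-note cells, note 2 of each statement runs C3, F3, Bb3, Eb4.
Each moves up a 4th. Continuing: Ab4 → Db5.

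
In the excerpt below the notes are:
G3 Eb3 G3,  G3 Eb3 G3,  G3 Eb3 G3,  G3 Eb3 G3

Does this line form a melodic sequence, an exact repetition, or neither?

repetition

Each 3-note cell is identical (G3 Eb3 G3), restated at the same pitch.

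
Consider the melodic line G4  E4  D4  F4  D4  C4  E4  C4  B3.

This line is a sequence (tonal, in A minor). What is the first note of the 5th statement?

C4

The 3-note cells begin on G4, F4, E4 — each down a 2nd from the last.
Extending the heads down a 2nd: D4 → C4.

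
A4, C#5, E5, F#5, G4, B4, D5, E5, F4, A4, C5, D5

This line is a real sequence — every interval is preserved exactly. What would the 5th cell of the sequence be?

The 4-note cells begin on A4, G4, F4 — each down a 2nd from the last.
Extending down a 2nd: Eb4 → Db4.
Statement 5 starts on Db4 and keeps the same exact contour: Db4 F4 Ab4 Bb4.

Db4 F4 Ab4 Bb4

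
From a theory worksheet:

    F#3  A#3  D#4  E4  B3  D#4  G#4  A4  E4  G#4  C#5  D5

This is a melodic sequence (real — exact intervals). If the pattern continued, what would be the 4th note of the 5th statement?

C6

The unit is 4 notes. Position-4 pitches of the 3 shown cells: E4, A4, D5.
Carrying that up a 4th forward: G5 → C6.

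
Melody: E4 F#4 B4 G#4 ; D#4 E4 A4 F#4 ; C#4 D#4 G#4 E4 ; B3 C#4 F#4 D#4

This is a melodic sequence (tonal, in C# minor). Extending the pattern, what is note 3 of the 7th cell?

C#4

Grouping in 4s, the 3rd note of each cell is B4, A4, G#4, F#4.
Each moves down a 2nd. Continuing: E4 → D#4 → C#4.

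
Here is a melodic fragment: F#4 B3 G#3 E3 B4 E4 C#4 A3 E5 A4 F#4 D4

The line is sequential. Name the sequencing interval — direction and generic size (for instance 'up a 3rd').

With a 4-note motive the entries are F#4, B4, E5, each up a 4th from the previous.
F#4 to B4 is up a 4th.

up a 4th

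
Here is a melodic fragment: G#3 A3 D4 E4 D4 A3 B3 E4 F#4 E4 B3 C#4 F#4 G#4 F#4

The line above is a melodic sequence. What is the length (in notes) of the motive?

15 notes total. Splitting into 3 groups of 5:
G#3 A3 D4 E4 D4 | A3 B3 E4 F#4 E4 | B3 C#4 F#4 G#4 F#4
That's a consistent up a 2nd shift per cell, and no other grouping gives one.

5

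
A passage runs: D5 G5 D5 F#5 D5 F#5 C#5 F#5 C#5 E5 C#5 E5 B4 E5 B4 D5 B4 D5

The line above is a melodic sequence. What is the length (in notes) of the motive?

Try groups of 6 (3 cells in 18 notes):
D5 G5 D5 F#5 D5 F#5 | C#5 F#5 C#5 E5 C#5 E5 | B4 E5 B4 D5 B4 D5
That's a consistent down a 2nd shift per cell, and no other grouping gives one.

6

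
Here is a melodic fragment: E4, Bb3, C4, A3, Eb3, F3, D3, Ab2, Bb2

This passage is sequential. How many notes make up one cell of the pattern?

9 notes total. Splitting into 3 groups of 3:
E4 Bb3 C4 | A3 Eb3 F3 | D3 Ab2 Bb2
That's a consistent down a 5th shift per cell, and no other grouping gives one.

3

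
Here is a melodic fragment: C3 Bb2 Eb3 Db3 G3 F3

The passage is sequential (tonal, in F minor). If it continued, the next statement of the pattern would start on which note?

The 2-note cells begin on C3, Eb3, G3 — each up a 3rd from the last.
One more step up a 3rd gives Bb3.

Bb3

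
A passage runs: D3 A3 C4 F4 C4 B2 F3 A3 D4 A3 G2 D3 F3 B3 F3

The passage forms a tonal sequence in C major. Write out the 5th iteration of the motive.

C2 G2 B2 E3 B2

Taking 5-note groups, the heads are D3, B2, G2: the pattern moves down a 3rd.
Extending down a 3rd: E2 → C2.
From C2 the diatonic shape gives C2 G2 B2 E3 B2.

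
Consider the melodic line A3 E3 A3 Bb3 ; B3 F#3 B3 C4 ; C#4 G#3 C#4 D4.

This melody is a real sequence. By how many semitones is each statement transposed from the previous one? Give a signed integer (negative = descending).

2

The 4-note cells begin on A3, B3, C#4 — each up a 2nd from the last.
A3 to B3 spans +2 semitones.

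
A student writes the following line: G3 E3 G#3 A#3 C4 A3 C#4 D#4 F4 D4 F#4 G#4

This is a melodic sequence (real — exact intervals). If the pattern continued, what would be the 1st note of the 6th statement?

The unit is 4 notes. Position-1 pitches of the 3 shown cells: G3, C4, F4.
Carrying that up a 4th forward: Bb4 → Eb5 → Ab5.

Ab5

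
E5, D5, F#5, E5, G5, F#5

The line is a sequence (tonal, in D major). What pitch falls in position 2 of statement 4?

G5

The unit is 2 notes. Position-2 pitches of the 3 shown cells: D5, E5, F#5.
From F#5, up a 2nd gives G5.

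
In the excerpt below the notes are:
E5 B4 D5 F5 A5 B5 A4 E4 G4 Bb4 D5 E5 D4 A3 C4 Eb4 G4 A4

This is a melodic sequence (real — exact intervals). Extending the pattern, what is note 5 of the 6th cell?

Bb2

The unit is 6 notes. Position-5 pitches of the 3 shown cells: A5, D5, G4.
Each moves down a 5th. Continuing: C4 → F3 → Bb2.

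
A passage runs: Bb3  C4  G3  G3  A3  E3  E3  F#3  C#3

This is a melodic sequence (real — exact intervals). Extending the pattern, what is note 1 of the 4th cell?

The unit is 3 notes. Position-1 pitches of the 3 shown cells: Bb3, G3, E3.
One more down a 3rd gives C#3.

C#3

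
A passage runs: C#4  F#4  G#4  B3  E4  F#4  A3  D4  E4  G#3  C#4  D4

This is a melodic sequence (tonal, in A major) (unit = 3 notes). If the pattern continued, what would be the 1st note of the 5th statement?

F#3

Grouping in 3s, the 1st note of each cell is C#4, B3, A3, G#3.
From G#3, down a 2nd gives F#3.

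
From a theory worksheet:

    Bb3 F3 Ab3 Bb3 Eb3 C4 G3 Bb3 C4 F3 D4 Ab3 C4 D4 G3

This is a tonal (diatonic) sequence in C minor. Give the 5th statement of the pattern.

The 5-note cells begin on Bb3, C4, D4 — each up a 2nd from the last.
Carrying on: Eb4 → F4.
From F4 the diatonic shape gives F4 C4 Eb4 F4 Bb3.

F4 C4 Eb4 F4 Bb3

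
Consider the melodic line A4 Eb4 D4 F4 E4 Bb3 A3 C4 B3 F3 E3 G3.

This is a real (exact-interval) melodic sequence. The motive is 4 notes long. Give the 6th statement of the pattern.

With a 4-note motive the entries are A4, E4, B3, each down a 4th from the previous.
Continuing the starts: F#3 → C#3 → G#2.
Statement 6 starts on G#2 and keeps the same exact contour: G#2 D2 C#2 E2.

G#2 D2 C#2 E2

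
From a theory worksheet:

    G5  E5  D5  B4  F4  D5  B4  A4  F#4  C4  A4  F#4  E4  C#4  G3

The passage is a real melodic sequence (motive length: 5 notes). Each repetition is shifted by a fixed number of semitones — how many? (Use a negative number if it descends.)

-5

With a 5-note motive the entries are G5, D5, A4, each down a 4th from the previous.
G5 to D5 spans -5 semitones.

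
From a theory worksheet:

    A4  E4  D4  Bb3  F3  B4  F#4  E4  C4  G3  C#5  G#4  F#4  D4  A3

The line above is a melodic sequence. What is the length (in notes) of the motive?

Try groups of 5 (3 cells in 15 notes):
A4 E4 D4 Bb3 F3 | B4 F#4 E4 C4 G3 | C#5 G#4 F#4 D4 A3
Every group is a transposition up a 2nd of the one before; no shorter unit works.

5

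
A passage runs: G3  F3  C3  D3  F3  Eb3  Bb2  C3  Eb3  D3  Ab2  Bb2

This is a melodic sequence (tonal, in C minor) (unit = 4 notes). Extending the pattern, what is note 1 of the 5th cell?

C3

With 4-note cells, note 1 of each statement runs G3, F3, Eb3.
Carrying that down a 2nd forward: D3 → C3.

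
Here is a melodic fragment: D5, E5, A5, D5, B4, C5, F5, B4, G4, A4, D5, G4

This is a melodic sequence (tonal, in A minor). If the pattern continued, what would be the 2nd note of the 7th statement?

G3

The unit is 4 notes. Position-2 pitches of the 3 shown cells: E5, C5, A4.
Carrying that down a 3rd forward: F4 → D4 → B3 → G3.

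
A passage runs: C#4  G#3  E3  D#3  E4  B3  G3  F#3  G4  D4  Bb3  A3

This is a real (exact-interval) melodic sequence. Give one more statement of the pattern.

Bb4 F4 Db4 C4

Unit = 4 notes; the statements start on C#4, E4, G4, moving up a 3rd each time.
So cell 4 is Bb4 F4 Db4 C4.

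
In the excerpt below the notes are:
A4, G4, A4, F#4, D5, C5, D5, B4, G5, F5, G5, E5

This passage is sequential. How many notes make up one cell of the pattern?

12 notes total. Splitting into 3 groups of 4:
A4 G4 A4 F#4 | D5 C5 D5 B4 | G5 F5 G5 E5
Every group is a transposition up a 4th of the one before; no shorter unit works.

4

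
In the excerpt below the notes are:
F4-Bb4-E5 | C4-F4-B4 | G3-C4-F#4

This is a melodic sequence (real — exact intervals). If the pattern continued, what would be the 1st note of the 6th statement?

Grouping in 3s, the 1st note of each cell is F4, C4, G3.
Extending down a 4th: D3 → A2 → E2.

E2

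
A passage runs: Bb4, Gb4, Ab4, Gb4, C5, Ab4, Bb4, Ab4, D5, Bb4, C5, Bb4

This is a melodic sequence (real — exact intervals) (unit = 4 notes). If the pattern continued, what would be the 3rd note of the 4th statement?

With 4-note cells, note 3 of each statement runs Ab4, Bb4, C5.
Each moves up a 2nd; the next is D5.

D5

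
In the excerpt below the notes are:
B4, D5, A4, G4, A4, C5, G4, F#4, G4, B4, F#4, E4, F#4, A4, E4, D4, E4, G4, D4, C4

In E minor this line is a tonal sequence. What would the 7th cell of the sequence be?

Taking 4-note groups, the heads are B4, A4, G4, F#4, E4: the pattern moves down a 2nd.
Extending down a 2nd: D4 → C4.
Statement 7 starts on C4 and keeps the same diatonic contour: C4 E4 B3 A3.

C4 E4 B3 A3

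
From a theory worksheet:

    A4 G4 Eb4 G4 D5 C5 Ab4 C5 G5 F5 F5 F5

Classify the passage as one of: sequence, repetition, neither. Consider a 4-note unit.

Note 3 of cell 3 is F5; if this were a sequence it would be Db5. No unit length gives a consistent transposition pattern.

neither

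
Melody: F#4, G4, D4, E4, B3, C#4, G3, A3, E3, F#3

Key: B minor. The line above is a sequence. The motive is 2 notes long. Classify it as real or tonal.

tonal

Every note is diatonic to B minor.
Cell 1 has +1 semitones from note 1 to 2, but cell 2 has +2 — the interval quality changes while the contour stays the same, which is the hallmark of a tonal sequence.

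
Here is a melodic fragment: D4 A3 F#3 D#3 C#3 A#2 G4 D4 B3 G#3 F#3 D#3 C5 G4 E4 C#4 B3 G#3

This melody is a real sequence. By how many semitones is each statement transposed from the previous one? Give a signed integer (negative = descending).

5

With a 6-note motive the entries are D4, G4, C5, each up a 4th from the previous.
Counting half-steps from D4 to G4: 5.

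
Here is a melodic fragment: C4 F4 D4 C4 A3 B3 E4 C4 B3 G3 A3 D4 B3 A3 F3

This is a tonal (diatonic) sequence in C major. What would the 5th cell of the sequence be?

With a 5-note motive the entries are C4, B3, A3, each down a 2nd from the previous.
Extending down a 2nd: G3 → F3.
From F3 the diatonic shape gives F3 B3 G3 F3 D3.

F3 B3 G3 F3 D3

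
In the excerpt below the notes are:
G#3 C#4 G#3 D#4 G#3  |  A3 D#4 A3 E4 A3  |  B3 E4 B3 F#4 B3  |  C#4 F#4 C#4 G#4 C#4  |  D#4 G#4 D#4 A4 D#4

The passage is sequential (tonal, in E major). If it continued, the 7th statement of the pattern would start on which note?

Taking 5-note groups, the heads are G#3, A3, B3, C#4, D#4: the pattern moves up a 2nd.
Continuing: E4 → F#4. Statement 7 starts on F#4.

F#4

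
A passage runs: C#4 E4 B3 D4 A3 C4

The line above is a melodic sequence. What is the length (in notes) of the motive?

6 notes total. Splitting into 3 groups of 2:
C#4 E4 | B3 D4 | A3 C4
Each cell is the previous one down a 2nd — so the unit is 2 notes.

2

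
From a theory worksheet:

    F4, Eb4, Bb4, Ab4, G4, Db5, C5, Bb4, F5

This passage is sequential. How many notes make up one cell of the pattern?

There are 9 notes; a 3-note unit gives 3 cells:
F4 Eb4 Bb4 | Ab4 G4 Db5 | C5 Bb4 F5
Each cell is the previous one up a 3rd — so the unit is 3 notes.

3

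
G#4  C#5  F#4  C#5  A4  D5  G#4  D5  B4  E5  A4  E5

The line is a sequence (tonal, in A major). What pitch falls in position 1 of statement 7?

F#5

The unit is 4 notes. Position-1 pitches of the 3 shown cells: G#4, A4, B4.
Extending up a 2nd: C#5 → D5 → E5 → F#5.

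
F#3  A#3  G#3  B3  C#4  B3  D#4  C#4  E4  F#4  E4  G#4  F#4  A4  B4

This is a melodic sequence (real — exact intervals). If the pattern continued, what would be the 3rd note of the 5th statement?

With 5-note cells, note 3 of each statement runs G#3, C#4, F#4.
Extending up a 4th: B4 → E5.

E5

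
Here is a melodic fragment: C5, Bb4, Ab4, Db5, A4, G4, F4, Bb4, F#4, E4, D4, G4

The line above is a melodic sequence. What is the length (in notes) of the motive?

There are 12 notes; a 4-note unit gives 3 cells:
C5 Bb4 Ab4 Db5 | A4 G4 F4 Bb4 | F#4 E4 D4 G4
Each cell is the previous one down a 3rd — so the unit is 4 notes.

4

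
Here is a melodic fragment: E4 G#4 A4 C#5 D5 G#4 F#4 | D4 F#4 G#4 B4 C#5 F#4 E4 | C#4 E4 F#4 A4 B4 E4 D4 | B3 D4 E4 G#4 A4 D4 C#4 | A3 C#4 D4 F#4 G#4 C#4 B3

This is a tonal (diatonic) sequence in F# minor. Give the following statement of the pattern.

Taking 7-note groups, the heads are E4, D4, C#4, B3, A3: the pattern moves down a 2nd.
From G#3 the diatonic shape gives G#3 B3 C#4 E4 F#4 B3 A3.

G#3 B3 C#4 E4 F#4 B3 A3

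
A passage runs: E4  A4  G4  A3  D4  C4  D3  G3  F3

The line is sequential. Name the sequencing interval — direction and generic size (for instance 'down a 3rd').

The 3-note cells begin on E4, A3, D3 — each down a 5th from the last.
E4 to A3 is down a 5th.

down a 5th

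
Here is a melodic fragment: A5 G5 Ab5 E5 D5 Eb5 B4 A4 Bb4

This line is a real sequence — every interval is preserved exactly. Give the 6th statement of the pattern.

G#3 F#3 G3

The 3-note cells begin on A5, E5, B4 — each down a 4th from the last.
Continuing the starts: F#4 → C#4 → G#3.
Statement 6 starts on G#3 and keeps the same exact contour: G#3 F#3 G3.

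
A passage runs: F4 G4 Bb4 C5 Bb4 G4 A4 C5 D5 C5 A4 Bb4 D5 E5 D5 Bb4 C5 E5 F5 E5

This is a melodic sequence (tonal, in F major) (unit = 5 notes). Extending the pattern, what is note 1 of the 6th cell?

D5

Grouping in 5s, the 1st note of each cell is F4, G4, A4, Bb4.
Extending up a 2nd: C5 → D5.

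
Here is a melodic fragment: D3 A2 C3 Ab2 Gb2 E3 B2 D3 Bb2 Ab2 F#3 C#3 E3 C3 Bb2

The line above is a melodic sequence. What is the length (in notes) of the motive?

5

Try groups of 5 (3 cells in 15 notes):
D3 A2 C3 Ab2 Gb2 | E3 B2 D3 Bb2 Ab2 | F#3 C#3 E3 C3 Bb2
Every group is a transposition up a 2nd of the one before; no shorter unit works.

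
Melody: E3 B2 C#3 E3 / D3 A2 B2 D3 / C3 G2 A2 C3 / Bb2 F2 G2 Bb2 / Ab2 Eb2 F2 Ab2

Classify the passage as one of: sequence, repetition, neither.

sequence

Each 4-note cell is the previous one transposed down a 2nd.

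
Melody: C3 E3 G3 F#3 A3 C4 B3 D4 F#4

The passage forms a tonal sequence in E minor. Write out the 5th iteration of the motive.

Taking 3-note groups, the heads are C3, F#3, B3: the pattern moves up a 4th.
Extending up a 4th: E4 → A4.
So cell 5 is A4 C5 E5.

A4 C5 E5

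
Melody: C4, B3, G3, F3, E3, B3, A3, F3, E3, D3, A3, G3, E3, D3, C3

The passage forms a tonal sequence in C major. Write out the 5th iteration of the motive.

F3 E3 C3 B2 A2

With a 5-note motive the entries are C4, B3, A3, each down a 2nd from the previous.
Continuing the starts: G3 → F3.
From F3 the diatonic shape gives F3 E3 C3 B2 A2.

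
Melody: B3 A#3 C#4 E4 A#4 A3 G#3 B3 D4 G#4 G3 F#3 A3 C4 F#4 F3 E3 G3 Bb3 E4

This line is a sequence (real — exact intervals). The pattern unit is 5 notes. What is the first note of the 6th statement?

Db3

The 5-note cells begin on B3, A3, G3, F3 — each down a 2nd from the last.
Continuing: Eb3 → Db3. Statement 6 starts on Db3.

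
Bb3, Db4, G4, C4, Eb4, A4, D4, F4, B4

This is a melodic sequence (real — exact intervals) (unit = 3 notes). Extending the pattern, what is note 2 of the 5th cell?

The unit is 3 notes. Position-2 pitches of the 3 shown cells: Db4, Eb4, F4.
Extending up a 2nd: G4 → A4.

A4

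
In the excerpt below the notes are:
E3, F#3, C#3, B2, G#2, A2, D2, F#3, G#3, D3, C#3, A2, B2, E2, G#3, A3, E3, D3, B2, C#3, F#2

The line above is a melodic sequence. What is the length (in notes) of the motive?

There are 21 notes; a 7-note unit gives 3 cells:
E3 F#3 C#3 B2 G#2 A2 D2 | F#3 G#3 D3 C#3 A2 B2 E2 | G#3 A3 E3 D3 B2 C#3 F#2
Each cell is the previous one up a 2nd — so the unit is 7 notes.

7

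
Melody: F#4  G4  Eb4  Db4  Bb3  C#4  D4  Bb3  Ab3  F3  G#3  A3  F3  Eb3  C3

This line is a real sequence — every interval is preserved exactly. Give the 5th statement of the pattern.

With a 5-note motive the entries are F#4, C#4, G#3, each down a 4th from the previous.
Extending down a 4th: D#3 → A#2.
So cell 5 is A#2 B2 G2 F2 D2.

A#2 B2 G2 F2 D2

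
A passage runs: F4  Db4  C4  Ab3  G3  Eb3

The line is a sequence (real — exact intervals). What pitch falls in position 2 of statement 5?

F2

Grouping in 2s, the 2nd note of each cell is Db4, Ab3, Eb3.
Carrying that down a 4th forward: Bb2 → F2.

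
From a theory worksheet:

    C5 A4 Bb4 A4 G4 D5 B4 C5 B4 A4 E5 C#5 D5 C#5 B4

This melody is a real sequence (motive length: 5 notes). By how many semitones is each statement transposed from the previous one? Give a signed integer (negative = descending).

2

Taking 5-note groups, the heads are C5, D5, E5: the pattern moves up a 2nd.
Counting half-steps from C5 to D5: 2.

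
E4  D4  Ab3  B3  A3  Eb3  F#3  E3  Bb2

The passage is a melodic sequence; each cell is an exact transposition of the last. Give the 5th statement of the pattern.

G#2 F#2 C2

With a 3-note motive the entries are E4, B3, F#3, each down a 4th from the previous.
Continuing the starts: C#3 → G#2.
From G#2 the exact shape gives G#2 F#2 C2.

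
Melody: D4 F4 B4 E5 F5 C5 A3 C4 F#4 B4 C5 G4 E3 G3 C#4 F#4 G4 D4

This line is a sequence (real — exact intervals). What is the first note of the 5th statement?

F#2

With a 6-note motive the entries are D4, A3, E3, each down a 4th from the previous.
Extending the heads down a 4th: B2 → F#2.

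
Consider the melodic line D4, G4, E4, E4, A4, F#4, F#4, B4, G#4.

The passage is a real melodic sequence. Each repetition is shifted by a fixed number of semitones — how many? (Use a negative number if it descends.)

With a 3-note motive the entries are D4, E4, F#4, each up a 2nd from the previous.
D4 to E4 spans +2 semitones.

2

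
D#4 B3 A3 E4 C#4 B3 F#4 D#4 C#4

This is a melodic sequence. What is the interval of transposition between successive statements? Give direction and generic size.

up a 2nd

The 3-note cells begin on D#4, E4, F#4 — each up a 2nd from the last.
D#4 to E4 is up a 2nd.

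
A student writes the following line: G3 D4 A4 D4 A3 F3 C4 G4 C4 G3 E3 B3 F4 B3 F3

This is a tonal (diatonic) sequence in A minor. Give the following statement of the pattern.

Taking 5-note groups, the heads are G3, F3, E3: the pattern moves down a 2nd.
So cell 4 is D3 A3 E4 A3 E3.

D3 A3 E4 A3 E3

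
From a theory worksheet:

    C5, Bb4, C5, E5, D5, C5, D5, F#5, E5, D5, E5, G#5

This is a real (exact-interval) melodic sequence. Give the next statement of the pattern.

F#5 E5 F#5 A#5

Unit = 4 notes; the statements start on C5, D5, E5, moving up a 2nd each time.
From F#5 the exact shape gives F#5 E5 F#5 A#5.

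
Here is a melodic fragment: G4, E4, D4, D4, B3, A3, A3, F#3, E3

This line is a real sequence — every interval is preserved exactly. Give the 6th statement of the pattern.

The 3-note cells begin on G4, D4, A3 — each down a 4th from the last.
Continuing the starts: E3 → B2 → F#2.
From F#2 the exact shape gives F#2 D#2 C#2.

F#2 D#2 C#2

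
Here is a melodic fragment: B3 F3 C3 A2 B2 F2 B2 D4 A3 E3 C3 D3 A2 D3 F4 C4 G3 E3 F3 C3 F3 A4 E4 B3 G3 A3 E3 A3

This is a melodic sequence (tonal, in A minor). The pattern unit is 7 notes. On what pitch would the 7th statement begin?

Unit = 7 notes; the statements start on B3, D4, F4, A4, moving up a 3rd each time.
Extending the heads up a 3rd: C5 → E5 → G5.

G5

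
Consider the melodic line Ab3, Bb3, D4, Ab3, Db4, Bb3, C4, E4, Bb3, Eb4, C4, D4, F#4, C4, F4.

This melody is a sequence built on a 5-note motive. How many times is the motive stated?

15 notes in groups of 5 gives 15/5 = 3 statements.
Starts: Ab3, Bb3, C4 — each up a 2nd.

3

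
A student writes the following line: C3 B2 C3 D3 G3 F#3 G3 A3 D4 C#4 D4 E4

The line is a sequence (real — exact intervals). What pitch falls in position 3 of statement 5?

With 4-note cells, note 3 of each statement runs C3, G3, D4.
Each moves up a 5th. Continuing: A4 → E5.

E5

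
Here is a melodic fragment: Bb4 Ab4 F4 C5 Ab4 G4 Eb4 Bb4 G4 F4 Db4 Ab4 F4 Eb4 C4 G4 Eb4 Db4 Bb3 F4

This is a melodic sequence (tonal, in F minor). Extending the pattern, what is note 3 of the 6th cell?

Grouping in 4s, the 3rd note of each cell is F4, Eb4, Db4, C4, Bb3.
From Bb3, down a 2nd gives Ab3.

Ab3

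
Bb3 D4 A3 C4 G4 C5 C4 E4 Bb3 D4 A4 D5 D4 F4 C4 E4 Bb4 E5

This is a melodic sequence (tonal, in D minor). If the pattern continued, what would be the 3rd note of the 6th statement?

Grouping in 6s, the 3rd note of each cell is A3, Bb3, C4.
Each moves up a 2nd. Continuing: D4 → E4 → F4.

F4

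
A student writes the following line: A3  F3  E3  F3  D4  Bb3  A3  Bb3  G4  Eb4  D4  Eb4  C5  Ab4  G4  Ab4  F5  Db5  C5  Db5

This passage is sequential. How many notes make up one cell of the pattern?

There are 20 notes; a 4-note unit gives 5 cells:
A3 F3 E3 F3 | D4 Bb3 A3 Bb3 | G4 Eb4 D4 Eb4 | C5 Ab4 G4 Ab4 | F5 Db5 C5 Db5
Each cell is the previous one up a 4th — so the unit is 4 notes.

4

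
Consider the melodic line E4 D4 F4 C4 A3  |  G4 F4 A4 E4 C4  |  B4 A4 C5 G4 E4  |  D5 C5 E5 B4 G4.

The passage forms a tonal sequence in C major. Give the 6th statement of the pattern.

With a 5-note motive the entries are E4, G4, B4, D5, each up a 3rd from the previous.
Continuing the starts: F5 → A5.
Statement 6 starts on A5 and keeps the same diatonic contour: A5 G5 B5 F5 D5.

A5 G5 B5 F5 D5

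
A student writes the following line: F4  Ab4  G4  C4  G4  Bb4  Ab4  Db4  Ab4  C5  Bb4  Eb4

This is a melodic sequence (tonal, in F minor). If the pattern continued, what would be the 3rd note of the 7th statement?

With 4-note cells, note 3 of each statement runs G4, Ab4, Bb4.
Carrying that up a 2nd forward: C5 → Db5 → Eb5 → F5.

F5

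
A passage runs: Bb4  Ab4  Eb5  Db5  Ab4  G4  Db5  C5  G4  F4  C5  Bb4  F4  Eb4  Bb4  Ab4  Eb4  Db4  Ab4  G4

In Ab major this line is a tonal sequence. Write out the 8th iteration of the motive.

Unit = 4 notes; the statements start on Bb4, Ab4, G4, F4, Eb4, moving down a 2nd each time.
Extending down a 2nd: Db4 → C4 → Bb3.
From Bb3 the diatonic shape gives Bb3 Ab3 Eb4 Db4.

Bb3 Ab3 Eb4 Db4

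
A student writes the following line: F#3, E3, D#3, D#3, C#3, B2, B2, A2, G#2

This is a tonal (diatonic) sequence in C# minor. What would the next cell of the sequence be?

With a 3-note motive the entries are F#3, D#3, B2, each down a 3rd from the previous.
Statement 4 starts on G#2 and keeps the same diatonic contour: G#2 F#2 E2.

G#2 F#2 E2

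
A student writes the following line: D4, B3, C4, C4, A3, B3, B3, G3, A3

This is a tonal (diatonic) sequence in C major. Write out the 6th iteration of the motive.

Unit = 3 notes; the statements start on D4, C4, B3, moving down a 2nd each time.
Carrying on: A3 → G3 → F3.
So cell 6 is F3 D3 E3.

F3 D3 E3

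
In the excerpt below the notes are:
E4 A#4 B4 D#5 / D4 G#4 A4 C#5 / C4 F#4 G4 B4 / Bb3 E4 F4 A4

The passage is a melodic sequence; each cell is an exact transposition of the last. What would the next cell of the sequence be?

Ab3 D4 Eb4 G4

With a 4-note motive the entries are E4, D4, C4, Bb3, each down a 2nd from the previous.
From Ab3 the exact shape gives Ab3 D4 Eb4 G4.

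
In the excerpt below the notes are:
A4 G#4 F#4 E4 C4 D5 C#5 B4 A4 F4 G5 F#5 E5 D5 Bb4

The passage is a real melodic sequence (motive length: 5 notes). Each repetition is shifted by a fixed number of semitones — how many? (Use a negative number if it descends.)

With a 5-note motive the entries are A4, D5, G5, each up a 4th from the previous.
Counting half-steps from A4 to D5: 5.

5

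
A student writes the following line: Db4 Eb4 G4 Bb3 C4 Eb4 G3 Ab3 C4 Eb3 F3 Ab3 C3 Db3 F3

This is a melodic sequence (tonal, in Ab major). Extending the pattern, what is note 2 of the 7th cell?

G2

With 3-note cells, note 2 of each statement runs Eb4, C4, Ab3, F3, Db3.
Extending down a 3rd: Bb2 → G2.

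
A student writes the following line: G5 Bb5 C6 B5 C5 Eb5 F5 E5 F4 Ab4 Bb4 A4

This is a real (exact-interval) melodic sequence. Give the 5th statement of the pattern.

Eb3 Gb3 Ab3 G3

Unit = 4 notes; the statements start on G5, C5, F4, moving down a 5th each time.
Continuing the starts: Bb3 → Eb3.
Statement 5 starts on Eb3 and keeps the same exact contour: Eb3 Gb3 Ab3 G3.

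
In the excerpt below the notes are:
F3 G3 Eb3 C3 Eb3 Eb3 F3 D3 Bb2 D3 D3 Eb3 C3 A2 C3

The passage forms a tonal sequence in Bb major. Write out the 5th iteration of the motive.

With a 5-note motive the entries are F3, Eb3, D3, each down a 2nd from the previous.
Extending down a 2nd: C3 → Bb2.
Statement 5 starts on Bb2 and keeps the same diatonic contour: Bb2 C3 A2 F2 A2.

Bb2 C3 A2 F2 A2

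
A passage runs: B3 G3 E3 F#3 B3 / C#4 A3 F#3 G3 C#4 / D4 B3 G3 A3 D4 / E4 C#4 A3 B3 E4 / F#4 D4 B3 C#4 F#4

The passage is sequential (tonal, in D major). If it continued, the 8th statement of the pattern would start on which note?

Taking 5-note groups, the heads are B3, C#4, D4, E4, F#4: the pattern moves up a 2nd.
Continuing: G4 → A4 → B4. Statement 8 starts on B4.

B4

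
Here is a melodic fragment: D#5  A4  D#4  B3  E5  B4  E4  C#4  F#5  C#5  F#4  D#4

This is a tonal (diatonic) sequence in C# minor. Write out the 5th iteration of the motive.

A5 E5 A4 F#4

Taking 4-note groups, the heads are D#5, E5, F#5: the pattern moves up a 2nd.
Extending up a 2nd: G#5 → A5.
So cell 5 is A5 E5 A4 F#4.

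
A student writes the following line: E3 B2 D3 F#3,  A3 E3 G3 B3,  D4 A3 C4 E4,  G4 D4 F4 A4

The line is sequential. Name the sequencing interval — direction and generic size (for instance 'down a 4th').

The 4-note cells begin on E3, A3, D4, G4 — each up a 4th from the last.
From E3 to A3: up a 4th.

up a 4th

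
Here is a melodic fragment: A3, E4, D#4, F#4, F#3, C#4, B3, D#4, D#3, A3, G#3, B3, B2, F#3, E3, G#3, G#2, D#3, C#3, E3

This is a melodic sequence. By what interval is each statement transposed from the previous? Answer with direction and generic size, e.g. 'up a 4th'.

down a 3rd

Taking 4-note groups, the heads are A3, F#3, D#3, B2, G#2: the pattern moves down a 3rd.
A3 to F#3 is down a 3rd.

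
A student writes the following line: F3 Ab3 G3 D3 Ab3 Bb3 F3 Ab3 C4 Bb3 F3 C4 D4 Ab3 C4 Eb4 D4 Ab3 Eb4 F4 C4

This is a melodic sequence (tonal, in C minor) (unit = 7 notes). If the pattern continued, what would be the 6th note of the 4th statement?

Grouping in 7s, the 6th note of each cell is Bb3, D4, F4.
From F4, up a 3rd gives Ab4.

Ab4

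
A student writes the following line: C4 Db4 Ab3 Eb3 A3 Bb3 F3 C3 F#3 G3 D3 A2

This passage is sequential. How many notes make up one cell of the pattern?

4

Try groups of 4 (3 cells in 12 notes):
C4 Db4 Ab3 Eb3 | A3 Bb3 F3 C3 | F#3 G3 D3 A2
Each cell is the previous one down a 3rd — so the unit is 4 notes.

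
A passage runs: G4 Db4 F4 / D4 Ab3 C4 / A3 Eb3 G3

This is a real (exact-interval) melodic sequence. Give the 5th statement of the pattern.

B2 F2 A2

The 3-note cells begin on G4, D4, A3 — each down a 4th from the last.
Carrying on: E3 → B2.
So cell 5 is B2 F2 A2.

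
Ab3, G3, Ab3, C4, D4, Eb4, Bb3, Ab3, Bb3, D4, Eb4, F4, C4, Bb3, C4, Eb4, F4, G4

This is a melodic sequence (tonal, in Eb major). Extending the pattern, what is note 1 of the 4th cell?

D4

With 6-note cells, note 1 of each statement runs Ab3, Bb3, C4.
From C4, up a 2nd gives D4.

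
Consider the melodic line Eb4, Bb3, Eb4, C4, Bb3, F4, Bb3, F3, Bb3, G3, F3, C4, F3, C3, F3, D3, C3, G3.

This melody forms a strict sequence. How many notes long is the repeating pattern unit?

6

18 notes total. Splitting into 3 groups of 6:
Eb4 Bb3 Eb4 C4 Bb3 F4 | Bb3 F3 Bb3 G3 F3 C4 | F3 C3 F3 D3 C3 G3
Every group is a transposition down a 4th of the one before; no shorter unit works.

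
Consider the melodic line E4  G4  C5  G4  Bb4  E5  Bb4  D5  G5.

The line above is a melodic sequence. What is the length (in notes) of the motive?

Try groups of 3 (3 cells in 9 notes):
E4 G4 C5 | G4 Bb4 E5 | Bb4 D5 G5
Each cell is the previous one up a 3rd — so the unit is 3 notes.

3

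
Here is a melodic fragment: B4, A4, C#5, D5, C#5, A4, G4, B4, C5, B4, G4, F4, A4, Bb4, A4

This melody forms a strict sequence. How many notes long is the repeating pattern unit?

There are 15 notes; a 5-note unit gives 3 cells:
B4 A4 C#5 D5 C#5 | A4 G4 B4 C5 B4 | G4 F4 A4 Bb4 A4
Every group is a transposition down a 2nd of the one before; no shorter unit works.

5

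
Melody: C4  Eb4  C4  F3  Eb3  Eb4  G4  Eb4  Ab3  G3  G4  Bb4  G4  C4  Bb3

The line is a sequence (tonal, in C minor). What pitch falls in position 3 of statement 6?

F5

Grouping in 5s, the 3rd note of each cell is C4, Eb4, G4.
Carrying that up a 3rd forward: Bb4 → D5 → F5.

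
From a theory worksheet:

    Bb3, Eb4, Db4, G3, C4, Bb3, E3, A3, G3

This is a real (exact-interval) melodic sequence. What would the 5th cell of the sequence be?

With a 3-note motive the entries are Bb3, G3, E3, each down a 3rd from the previous.
Extending down a 3rd: C#3 → A#2.
So cell 5 is A#2 D#3 C#3.

A#2 D#3 C#3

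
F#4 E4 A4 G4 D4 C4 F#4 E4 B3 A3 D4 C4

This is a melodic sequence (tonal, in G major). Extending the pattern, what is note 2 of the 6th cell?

The unit is 4 notes. Position-2 pitches of the 3 shown cells: E4, C4, A3.
Each moves down a 3rd. Continuing: F#3 → D3 → B2.

B2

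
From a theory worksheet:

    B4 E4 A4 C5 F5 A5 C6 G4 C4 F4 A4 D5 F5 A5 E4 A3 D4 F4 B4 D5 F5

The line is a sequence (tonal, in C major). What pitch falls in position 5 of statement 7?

A3

With 7-note cells, note 5 of each statement runs F5, D5, B4.
Each moves down a 3rd. Continuing: G4 → E4 → C4 → A3.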